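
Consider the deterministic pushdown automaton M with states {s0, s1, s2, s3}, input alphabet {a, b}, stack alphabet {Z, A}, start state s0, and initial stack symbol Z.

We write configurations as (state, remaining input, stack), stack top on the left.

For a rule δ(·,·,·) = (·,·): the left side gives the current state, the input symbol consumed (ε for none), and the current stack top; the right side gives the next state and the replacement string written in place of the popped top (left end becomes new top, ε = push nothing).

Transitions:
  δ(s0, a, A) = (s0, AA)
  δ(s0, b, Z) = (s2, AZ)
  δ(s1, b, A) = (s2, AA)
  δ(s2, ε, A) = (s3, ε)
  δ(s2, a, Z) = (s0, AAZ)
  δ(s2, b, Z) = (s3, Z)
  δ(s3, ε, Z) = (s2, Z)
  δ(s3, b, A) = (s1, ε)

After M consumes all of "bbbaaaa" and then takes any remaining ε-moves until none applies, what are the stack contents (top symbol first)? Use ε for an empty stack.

(s0, bbbaaaa, Z)
  read b, top Z: go to s2, push AZ → (s2, bbaaaa, AZ)
  ε-move, top A: go to s3, push ε → (s3, bbaaaa, Z)
  ε-move, top Z: go to s2, push Z → (s2, bbaaaa, Z)
  read b, top Z: go to s3, push Z → (s3, baaaa, Z)
  ε-move, top Z: go to s2, push Z → (s2, baaaa, Z)
  read b, top Z: go to s3, push Z → (s3, aaaa, Z)
  ε-move, top Z: go to s2, push Z → (s2, aaaa, Z)
  read a, top Z: go to s0, push AAZ → (s0, aaa, AAZ)
  read a, top A: go to s0, push AA → (s0, aa, AAAZ)
  read a, top A: go to s0, push AA → (s0, a, AAAAZ)
  read a, top A: go to s0, push AA → (s0, ε, AAAAAZ)
All input consumed in state s0 with stack AAAAAZ.

AAAAAZ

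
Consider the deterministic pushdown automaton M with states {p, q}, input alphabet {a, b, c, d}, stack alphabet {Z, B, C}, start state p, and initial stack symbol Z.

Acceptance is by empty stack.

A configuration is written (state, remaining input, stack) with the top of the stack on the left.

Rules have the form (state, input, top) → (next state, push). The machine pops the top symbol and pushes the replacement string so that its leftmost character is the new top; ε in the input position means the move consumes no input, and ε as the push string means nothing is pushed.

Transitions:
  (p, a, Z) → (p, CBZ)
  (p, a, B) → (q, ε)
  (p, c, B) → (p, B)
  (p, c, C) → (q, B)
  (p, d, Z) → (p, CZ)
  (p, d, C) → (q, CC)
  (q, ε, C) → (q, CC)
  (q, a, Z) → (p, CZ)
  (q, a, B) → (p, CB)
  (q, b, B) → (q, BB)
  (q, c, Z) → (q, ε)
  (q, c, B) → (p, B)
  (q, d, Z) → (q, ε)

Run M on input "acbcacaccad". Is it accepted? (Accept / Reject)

Accept

(p, acbcacaccad, Z)
  read a, top Z: go to p, push CBZ → (p, cbcacaccad, CBZ)
  read c, top C: go to q, push B → (q, bcacaccad, BBZ)
  read b, top B: go to q, push BB → (q, cacaccad, BBBZ)
  read c, top B: go to p, push B → (p, acaccad, BBBZ)
  read a, top B: go to q, push ε → (q, caccad, BBZ)
  read c, top B: go to p, push B → (p, accad, BBZ)
  read a, top B: go to q, push ε → (q, ccad, BZ)
  read c, top B: go to p, push B → (p, cad, BZ)
  read c, top B: go to p, push B → (p, ad, BZ)
  read a, top B: go to q, push ε → (q, d, Z)
  read d, top Z: go to q, push ε → (q, ε, ε)
All input consumed and the stack is empty.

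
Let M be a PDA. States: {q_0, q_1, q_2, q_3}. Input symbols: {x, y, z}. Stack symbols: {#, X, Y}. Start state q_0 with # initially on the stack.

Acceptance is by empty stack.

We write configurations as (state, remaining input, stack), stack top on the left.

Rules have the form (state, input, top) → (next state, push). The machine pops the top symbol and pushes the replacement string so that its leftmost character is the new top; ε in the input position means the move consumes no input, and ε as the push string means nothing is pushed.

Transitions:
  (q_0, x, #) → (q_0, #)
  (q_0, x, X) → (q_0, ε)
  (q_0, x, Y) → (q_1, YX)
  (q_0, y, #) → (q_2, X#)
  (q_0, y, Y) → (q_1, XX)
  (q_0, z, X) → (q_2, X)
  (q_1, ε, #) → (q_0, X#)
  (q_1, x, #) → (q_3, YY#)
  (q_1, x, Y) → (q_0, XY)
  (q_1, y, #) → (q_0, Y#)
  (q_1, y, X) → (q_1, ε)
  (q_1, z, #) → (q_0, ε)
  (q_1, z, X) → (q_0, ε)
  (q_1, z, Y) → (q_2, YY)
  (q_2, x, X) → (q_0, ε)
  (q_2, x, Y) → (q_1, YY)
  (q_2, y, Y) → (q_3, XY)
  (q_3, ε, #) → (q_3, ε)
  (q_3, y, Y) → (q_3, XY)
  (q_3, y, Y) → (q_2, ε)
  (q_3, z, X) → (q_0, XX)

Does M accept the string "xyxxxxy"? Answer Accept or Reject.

No computation consumes all input and empties the stack.

Reject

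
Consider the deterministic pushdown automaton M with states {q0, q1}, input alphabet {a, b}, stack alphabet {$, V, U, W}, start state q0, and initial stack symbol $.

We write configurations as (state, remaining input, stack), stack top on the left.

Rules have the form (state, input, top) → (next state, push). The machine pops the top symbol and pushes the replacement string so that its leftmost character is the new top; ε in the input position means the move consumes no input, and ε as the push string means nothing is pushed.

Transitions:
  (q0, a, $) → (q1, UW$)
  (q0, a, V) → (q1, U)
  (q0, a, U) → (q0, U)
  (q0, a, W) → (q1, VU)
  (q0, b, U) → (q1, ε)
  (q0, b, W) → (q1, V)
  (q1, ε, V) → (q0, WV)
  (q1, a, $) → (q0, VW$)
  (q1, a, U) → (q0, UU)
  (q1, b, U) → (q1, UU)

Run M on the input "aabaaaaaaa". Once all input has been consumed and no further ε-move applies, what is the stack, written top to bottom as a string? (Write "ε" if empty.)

UUW$

(q0, aabaaaaaaa, $)
  read a, top $: go to q1, push UW$ → (q1, abaaaaaaa, UW$)
  read a, top U: go to q0, push UU → (q0, baaaaaaa, UUW$)
  read b, top U: go to q1, push ε → (q1, aaaaaaa, UW$)
  read a, top U: go to q0, push UU → (q0, aaaaaa, UUW$)
  read a, top U: go to q0, push U → (q0, aaaaa, UUW$)
  read a, top U: go to q0, push U → (q0, aaaa, UUW$)
  read a, top U: go to q0, push U → (q0, aaa, UUW$)
  read a, top U: go to q0, push U → (q0, aa, UUW$)
  read a, top U: go to q0, push U → (q0, a, UUW$)
  read a, top U: go to q0, push U → (q0, ε, UUW$)
All input consumed in state q0 with stack UUW$.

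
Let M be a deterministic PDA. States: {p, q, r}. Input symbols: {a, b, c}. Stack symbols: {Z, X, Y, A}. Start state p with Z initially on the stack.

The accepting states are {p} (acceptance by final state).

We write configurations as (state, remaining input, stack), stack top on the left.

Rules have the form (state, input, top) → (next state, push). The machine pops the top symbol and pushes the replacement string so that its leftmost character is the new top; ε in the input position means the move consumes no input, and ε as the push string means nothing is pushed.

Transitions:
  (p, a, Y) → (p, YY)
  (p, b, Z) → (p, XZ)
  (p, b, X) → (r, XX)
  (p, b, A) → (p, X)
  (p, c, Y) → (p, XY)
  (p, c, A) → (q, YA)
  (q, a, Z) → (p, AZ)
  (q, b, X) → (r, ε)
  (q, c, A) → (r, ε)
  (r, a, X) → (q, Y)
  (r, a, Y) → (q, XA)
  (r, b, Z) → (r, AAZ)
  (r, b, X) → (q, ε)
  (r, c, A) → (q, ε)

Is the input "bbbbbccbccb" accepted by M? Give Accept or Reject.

(p, bbbbbccbccb, Z) ⊢ (p, bbbbccbccb, XZ) ⊢ (r, bbbccbccb, XXZ) ⊢ (q, bbccbccb, XZ) ⊢ (r, bccbccb, Z) ⊢ (r, ccbccb, AAZ) ⊢ (q, cbccb, AZ) ⊢ (r, bccb, Z) ⊢ (r, ccb, AAZ) ⊢ (q, cb, AZ) ⊢ (r, b, Z) ⊢ (r, ε, AAZ)
All input consumed; state r ∉ F and no further ε-move applies.

Reject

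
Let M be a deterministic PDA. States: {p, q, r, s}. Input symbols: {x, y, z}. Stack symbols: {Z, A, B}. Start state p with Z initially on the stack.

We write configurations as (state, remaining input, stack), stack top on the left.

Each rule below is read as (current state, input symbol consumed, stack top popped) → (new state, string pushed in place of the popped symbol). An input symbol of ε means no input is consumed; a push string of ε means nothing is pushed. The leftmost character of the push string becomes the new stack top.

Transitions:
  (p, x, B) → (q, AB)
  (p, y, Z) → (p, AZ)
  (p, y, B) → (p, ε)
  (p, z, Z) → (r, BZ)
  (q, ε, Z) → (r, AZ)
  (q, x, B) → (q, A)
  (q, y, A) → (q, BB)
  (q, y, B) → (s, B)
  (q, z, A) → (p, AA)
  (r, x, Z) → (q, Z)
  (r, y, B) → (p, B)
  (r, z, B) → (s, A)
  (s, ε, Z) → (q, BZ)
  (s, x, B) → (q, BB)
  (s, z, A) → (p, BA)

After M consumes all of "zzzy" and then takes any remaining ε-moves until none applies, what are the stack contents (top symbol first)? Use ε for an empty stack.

AZ

(p, zzzy, Z)
  read z, top Z: go to r, push BZ → (r, zzy, BZ)
  read z, top B: go to s, push A → (s, zy, AZ)
  read z, top A: go to p, push BA → (p, y, BAZ)
  read y, top B: go to p, push ε → (p, ε, AZ)
All input consumed in state p with stack AZ.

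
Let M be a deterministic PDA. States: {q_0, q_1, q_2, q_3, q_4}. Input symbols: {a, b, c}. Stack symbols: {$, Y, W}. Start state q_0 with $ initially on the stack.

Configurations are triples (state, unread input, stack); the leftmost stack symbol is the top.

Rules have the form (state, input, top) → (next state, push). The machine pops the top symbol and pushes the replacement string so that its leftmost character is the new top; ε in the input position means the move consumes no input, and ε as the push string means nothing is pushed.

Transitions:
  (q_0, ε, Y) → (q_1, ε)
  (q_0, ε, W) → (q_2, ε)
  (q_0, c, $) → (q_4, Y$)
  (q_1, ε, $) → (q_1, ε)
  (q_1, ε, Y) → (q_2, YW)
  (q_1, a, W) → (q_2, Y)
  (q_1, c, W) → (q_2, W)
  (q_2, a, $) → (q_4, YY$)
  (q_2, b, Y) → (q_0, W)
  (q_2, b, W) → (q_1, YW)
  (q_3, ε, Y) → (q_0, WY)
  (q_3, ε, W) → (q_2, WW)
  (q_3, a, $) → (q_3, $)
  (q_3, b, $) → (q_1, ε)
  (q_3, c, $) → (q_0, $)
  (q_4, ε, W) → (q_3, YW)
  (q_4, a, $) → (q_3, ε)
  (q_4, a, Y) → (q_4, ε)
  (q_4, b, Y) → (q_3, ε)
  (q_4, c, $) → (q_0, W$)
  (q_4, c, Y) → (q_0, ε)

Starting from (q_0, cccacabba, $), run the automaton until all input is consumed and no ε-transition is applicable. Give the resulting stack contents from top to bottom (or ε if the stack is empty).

(q_0, cccacabba, $) ⊢ (q_4, ccacabba, Y$) ⊢ (q_0, cacabba, $) ⊢ (q_4, acabba, Y$) ⊢ (q_4, cabba, $) ⊢ (q_0, abba, W$) ⊢ (q_2, abba, $) ⊢ (q_4, bba, YY$) ⊢ (q_3, ba, Y$) ⊢ (q_0, ba, WY$) ⊢ (q_2, ba, Y$) ⊢ (q_0, a, W$) ⊢ (q_2, a, $) ⊢ (q_4, ε, YY$)
All input consumed in state q_4 with stack YY$.

YY$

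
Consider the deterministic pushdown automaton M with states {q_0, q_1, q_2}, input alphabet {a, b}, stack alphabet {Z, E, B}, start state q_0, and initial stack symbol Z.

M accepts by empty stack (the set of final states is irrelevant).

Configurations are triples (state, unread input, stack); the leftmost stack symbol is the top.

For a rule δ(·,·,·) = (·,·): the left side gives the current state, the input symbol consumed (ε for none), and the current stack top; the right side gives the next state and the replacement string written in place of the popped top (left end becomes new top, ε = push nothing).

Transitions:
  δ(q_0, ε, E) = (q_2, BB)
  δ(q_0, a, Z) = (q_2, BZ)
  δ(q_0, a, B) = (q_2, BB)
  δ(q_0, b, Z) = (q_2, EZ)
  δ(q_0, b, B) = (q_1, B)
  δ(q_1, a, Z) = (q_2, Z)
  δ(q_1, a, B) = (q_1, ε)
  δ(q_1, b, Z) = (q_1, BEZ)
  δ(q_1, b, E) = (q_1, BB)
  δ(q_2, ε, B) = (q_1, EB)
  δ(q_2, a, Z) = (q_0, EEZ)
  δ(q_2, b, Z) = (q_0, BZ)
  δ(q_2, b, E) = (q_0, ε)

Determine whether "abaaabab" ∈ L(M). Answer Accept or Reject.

Reject

(q_0, abaaabab, Z)
  read a, top Z: go to q_2, push BZ → (q_2, baaabab, BZ)
  ε-move, top B: go to q_1, push EB → (q_1, baaabab, EBZ)
  read b, top E: go to q_1, push BB → (q_1, aaabab, BBBZ)
  read a, top B: go to q_1, push ε → (q_1, aabab, BBZ)
  read a, top B: go to q_1, push ε → (q_1, abab, BZ)
  read a, top B: go to q_1, push ε → (q_1, bab, Z)
  read b, top Z: go to q_1, push BEZ → (q_1, ab, BEZ)
  read a, top B: go to q_1, push ε → (q_1, b, EZ)
  read b, top E: go to q_1, push BB → (q_1, ε, BBZ)
All input consumed; stack is BBZ, not empty, and no further ε-move applies.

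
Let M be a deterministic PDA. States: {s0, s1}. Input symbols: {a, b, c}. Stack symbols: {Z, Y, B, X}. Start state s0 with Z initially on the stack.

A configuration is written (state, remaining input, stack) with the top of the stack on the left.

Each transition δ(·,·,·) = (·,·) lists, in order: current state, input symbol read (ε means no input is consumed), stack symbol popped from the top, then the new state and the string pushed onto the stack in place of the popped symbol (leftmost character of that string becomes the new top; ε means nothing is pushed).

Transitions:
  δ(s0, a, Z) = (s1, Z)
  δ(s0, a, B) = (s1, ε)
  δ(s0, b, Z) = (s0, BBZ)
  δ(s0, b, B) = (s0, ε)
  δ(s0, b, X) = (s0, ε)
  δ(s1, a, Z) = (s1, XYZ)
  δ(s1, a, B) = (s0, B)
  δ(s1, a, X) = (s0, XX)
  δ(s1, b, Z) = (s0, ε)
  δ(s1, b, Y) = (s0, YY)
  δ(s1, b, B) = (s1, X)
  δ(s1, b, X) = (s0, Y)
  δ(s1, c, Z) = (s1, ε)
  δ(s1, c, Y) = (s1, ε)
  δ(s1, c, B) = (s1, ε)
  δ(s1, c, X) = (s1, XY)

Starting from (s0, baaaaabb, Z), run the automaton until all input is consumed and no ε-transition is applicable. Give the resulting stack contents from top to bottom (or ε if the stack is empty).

(s0, baaaaabb, Z)
  read b, top Z: go to s0, push BBZ → (s0, aaaaabb, BBZ)
  read a, top B: go to s1, push ε → (s1, aaaabb, BZ)
  read a, top B: go to s0, push B → (s0, aaabb, BZ)
  read a, top B: go to s1, push ε → (s1, aabb, Z)
  read a, top Z: go to s1, push XYZ → (s1, abb, XYZ)
  read a, top X: go to s0, push XX → (s0, bb, XXYZ)
  read b, top X: go to s0, push ε → (s0, b, XYZ)
  read b, top X: go to s0, push ε → (s0, ε, YZ)
All input consumed in state s0 with stack YZ.

YZ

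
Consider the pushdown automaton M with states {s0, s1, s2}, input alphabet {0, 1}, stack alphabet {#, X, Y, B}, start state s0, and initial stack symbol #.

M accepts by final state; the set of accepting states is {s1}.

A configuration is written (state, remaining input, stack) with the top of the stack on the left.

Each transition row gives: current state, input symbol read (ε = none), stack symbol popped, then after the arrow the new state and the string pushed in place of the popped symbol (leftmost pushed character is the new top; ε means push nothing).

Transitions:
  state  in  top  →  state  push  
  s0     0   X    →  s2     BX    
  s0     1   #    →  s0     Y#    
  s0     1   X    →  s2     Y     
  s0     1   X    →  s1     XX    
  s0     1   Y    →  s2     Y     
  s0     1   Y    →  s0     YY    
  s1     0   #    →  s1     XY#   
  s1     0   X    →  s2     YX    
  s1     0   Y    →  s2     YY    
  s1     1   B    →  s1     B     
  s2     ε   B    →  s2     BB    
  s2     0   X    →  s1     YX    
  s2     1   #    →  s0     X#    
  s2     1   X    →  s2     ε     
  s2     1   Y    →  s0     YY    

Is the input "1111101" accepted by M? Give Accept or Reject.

Reject

No computation consumes all input and reaches a final state.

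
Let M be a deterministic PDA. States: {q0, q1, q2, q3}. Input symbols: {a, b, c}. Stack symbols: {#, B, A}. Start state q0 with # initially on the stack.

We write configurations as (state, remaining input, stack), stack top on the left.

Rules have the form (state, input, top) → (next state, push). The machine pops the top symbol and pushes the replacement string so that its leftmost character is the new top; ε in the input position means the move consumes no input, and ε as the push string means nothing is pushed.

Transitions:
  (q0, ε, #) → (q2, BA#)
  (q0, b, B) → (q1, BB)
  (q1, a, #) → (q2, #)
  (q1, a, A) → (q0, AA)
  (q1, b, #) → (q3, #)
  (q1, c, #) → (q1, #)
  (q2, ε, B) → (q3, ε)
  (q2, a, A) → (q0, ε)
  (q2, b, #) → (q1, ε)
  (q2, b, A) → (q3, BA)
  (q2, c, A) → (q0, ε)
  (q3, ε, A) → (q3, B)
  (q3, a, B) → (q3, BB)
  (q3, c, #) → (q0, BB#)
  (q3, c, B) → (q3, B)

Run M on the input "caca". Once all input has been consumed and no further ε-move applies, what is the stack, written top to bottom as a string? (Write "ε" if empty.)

BBB#

(q0, caca, #) ⊢ (q2, caca, BA#) ⊢ (q3, caca, A#) ⊢ (q3, caca, B#) ⊢ (q3, aca, B#) ⊢ (q3, ca, BB#) ⊢ (q3, a, BB#) ⊢ (q3, ε, BBB#)
All input consumed in state q3 with stack BBB#.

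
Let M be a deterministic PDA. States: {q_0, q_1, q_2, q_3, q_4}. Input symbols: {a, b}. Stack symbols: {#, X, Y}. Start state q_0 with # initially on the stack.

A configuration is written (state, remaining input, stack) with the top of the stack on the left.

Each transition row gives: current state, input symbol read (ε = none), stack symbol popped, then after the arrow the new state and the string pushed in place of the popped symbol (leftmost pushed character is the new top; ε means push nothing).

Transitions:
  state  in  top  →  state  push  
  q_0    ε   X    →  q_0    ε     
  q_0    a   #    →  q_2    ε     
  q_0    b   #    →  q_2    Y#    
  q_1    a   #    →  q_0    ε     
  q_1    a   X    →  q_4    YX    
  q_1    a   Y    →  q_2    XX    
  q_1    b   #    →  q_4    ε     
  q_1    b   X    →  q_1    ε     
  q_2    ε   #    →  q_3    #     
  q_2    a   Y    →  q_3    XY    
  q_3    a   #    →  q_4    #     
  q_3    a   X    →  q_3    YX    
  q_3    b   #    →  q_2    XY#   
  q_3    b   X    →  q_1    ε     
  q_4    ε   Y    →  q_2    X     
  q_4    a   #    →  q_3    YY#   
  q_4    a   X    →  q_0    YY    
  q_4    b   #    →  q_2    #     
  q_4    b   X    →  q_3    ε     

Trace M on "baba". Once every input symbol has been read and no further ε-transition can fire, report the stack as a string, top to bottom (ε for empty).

(q_0, baba, #)
  read b, top #: go to q_2, push Y# → (q_2, aba, Y#)
  read a, top Y: go to q_3, push XY → (q_3, ba, XY#)
  read b, top X: go to q_1, push ε → (q_1, a, Y#)
  read a, top Y: go to q_2, push XX → (q_2, ε, XX#)
All input consumed in state q_2 with stack XX#.

XX#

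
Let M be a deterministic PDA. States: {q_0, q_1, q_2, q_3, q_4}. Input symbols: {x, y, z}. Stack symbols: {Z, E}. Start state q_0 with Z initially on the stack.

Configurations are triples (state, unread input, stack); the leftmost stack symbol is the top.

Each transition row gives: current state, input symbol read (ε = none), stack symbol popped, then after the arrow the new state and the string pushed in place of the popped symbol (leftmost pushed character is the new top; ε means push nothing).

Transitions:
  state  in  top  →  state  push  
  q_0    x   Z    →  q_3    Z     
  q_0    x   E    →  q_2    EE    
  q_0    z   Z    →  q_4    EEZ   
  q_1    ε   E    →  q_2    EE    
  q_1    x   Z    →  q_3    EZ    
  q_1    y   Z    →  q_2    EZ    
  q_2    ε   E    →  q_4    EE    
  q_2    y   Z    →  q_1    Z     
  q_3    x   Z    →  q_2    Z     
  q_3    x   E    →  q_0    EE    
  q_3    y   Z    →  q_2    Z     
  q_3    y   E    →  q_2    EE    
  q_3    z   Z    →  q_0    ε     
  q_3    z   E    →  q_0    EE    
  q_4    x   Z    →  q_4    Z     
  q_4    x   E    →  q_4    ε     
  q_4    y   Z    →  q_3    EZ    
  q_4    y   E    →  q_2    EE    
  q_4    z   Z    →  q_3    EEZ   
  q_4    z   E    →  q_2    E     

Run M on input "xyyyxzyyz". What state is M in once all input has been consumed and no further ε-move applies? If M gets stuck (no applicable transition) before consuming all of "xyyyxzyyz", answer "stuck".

q_4

(q_0, xyyyxzyyz, Z)
  read x, top Z: go to q_3, push Z → (q_3, yyyxzyyz, Z)
  read y, top Z: go to q_2, push Z → (q_2, yyxzyyz, Z)
  read y, top Z: go to q_1, push Z → (q_1, yxzyyz, Z)
  read y, top Z: go to q_2, push EZ → (q_2, xzyyz, EZ)
  ε-move, top E: go to q_4, push EE → (q_4, xzyyz, EEZ)
  read x, top E: go to q_4, push ε → (q_4, zyyz, EZ)
  read z, top E: go to q_2, push E → (q_2, yyz, EZ)
  ε-move, top E: go to q_4, push EE → (q_4, yyz, EEZ)
  read y, top E: go to q_2, push EE → (q_2, yz, EEEZ)
  ε-move, top E: go to q_4, push EE → (q_4, yz, EEEEZ)
  read y, top E: go to q_2, push EE → (q_2, z, EEEEEZ)
  ε-move, top E: go to q_4, push EE → (q_4, z, EEEEEEZ)
  read z, top E: go to q_2, push E → (q_2, ε, EEEEEEZ)
  ε-move, top E: go to q_4, push EE → (q_4, ε, EEEEEEEZ)
All input consumed; M is in state q_4.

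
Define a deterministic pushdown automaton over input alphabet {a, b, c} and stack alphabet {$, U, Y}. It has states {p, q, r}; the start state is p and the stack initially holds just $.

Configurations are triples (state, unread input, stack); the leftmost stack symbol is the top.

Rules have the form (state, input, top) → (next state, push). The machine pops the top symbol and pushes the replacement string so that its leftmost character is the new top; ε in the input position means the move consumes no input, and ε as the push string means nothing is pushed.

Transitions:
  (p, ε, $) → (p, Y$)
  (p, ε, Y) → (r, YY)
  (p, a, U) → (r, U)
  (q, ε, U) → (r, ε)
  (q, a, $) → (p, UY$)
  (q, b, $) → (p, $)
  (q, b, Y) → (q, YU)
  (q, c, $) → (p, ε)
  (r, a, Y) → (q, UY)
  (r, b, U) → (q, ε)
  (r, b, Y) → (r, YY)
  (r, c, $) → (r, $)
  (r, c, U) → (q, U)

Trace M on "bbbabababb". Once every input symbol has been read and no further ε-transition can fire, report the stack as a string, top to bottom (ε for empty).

(p, bbbabababb, $)
  ε-move, top $: go to p, push Y$ → (p, bbbabababb, Y$)
  ε-move, top Y: go to r, push YY → (r, bbbabababb, YY$)
  read b, top Y: go to r, push YY → (r, bbabababb, YYY$)
  read b, top Y: go to r, push YY → (r, babababb, YYYY$)
  read b, top Y: go to r, push YY → (r, abababb, YYYYY$)
  read a, top Y: go to q, push UY → (q, bababb, UYYYYY$)
  ε-move, top U: go to r, push ε → (r, bababb, YYYYY$)
  read b, top Y: go to r, push YY → (r, ababb, YYYYYY$)
  read a, top Y: go to q, push UY → (q, babb, UYYYYYY$)
  ε-move, top U: go to r, push ε → (r, babb, YYYYYY$)
  read b, top Y: go to r, push YY → (r, abb, YYYYYYY$)
  read a, top Y: go to q, push UY → (q, bb, UYYYYYYY$)
  ε-move, top U: go to r, push ε → (r, bb, YYYYYYY$)
  read b, top Y: go to r, push YY → (r, b, YYYYYYYY$)
  read b, top Y: go to r, push YY → (r, ε, YYYYYYYYY$)
All input consumed in state r with stack YYYYYYYYY$.

YYYYYYYYY$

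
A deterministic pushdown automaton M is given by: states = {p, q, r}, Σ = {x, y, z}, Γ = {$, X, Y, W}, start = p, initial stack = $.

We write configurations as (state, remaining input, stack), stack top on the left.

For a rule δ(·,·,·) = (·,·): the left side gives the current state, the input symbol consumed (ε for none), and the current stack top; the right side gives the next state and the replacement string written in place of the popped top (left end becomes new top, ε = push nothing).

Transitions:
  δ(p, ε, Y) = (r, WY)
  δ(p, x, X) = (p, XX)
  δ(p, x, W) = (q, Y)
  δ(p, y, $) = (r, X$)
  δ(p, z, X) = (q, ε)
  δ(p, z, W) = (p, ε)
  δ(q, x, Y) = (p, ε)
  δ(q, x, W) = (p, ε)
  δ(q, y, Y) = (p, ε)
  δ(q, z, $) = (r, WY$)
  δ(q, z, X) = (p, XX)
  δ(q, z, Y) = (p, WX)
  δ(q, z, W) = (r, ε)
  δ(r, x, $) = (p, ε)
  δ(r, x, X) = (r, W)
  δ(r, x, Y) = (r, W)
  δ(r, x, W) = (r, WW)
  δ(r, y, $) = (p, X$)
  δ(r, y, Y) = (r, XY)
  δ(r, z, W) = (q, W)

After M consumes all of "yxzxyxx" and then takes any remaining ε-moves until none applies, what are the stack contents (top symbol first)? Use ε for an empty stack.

WW$

(p, yxzxyxx, $) ⊢ (r, xzxyxx, X$) ⊢ (r, zxyxx, W$) ⊢ (q, xyxx, W$) ⊢ (p, yxx, $) ⊢ (r, xx, X$) ⊢ (r, x, W$) ⊢ (r, ε, WW$)
All input consumed in state r with stack WW$.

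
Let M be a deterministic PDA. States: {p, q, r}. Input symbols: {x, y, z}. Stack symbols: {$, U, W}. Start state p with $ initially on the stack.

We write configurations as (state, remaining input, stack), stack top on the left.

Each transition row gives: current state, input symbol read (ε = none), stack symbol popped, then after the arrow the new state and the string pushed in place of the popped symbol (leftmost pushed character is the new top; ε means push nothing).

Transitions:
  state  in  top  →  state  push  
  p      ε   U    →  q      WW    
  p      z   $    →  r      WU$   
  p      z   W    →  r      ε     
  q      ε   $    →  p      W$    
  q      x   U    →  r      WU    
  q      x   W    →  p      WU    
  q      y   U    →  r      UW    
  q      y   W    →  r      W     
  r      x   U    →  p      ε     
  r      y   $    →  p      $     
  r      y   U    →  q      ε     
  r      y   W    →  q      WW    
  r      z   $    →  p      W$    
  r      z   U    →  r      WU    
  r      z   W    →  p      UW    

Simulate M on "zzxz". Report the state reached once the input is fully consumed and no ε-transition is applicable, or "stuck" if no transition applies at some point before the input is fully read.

(p, zzxz, $)
  read z, top $: go to r, push WU$ → (r, zxz, WU$)
  read z, top W: go to p, push UW → (p, xz, UWU$)
  ε-move, top U: go to q, push WW → (q, xz, WWWU$)
  read x, top W: go to p, push WU → (p, z, WUWWU$)
  read z, top W: go to r, push ε → (r, ε, UWWU$)
All input consumed; M is in state r.

r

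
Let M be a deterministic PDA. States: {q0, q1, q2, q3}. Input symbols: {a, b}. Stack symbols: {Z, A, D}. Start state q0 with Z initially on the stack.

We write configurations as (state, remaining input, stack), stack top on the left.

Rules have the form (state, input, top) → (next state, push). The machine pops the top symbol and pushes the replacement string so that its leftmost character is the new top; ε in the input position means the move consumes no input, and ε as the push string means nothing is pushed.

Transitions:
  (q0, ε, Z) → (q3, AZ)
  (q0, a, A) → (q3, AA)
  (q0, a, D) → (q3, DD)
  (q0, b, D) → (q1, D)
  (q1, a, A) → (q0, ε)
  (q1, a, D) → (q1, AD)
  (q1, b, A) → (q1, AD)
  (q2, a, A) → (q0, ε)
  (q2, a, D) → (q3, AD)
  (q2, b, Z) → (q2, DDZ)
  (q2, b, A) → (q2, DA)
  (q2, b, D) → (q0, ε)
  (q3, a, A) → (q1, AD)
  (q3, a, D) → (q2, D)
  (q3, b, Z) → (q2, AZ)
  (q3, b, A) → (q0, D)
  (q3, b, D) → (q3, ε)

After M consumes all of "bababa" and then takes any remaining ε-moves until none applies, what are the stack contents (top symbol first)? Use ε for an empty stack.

ADZ

(q0, bababa, Z)
  ε-move, top Z: go to q3, push AZ → (q3, bababa, AZ)
  read b, top A: go to q0, push D → (q0, ababa, DZ)
  read a, top D: go to q3, push DD → (q3, baba, DDZ)
  read b, top D: go to q3, push ε → (q3, aba, DZ)
  read a, top D: go to q2, push D → (q2, ba, DZ)
  read b, top D: go to q0, push ε → (q0, a, Z)
  ε-move, top Z: go to q3, push AZ → (q3, a, AZ)
  read a, top A: go to q1, push AD → (q1, ε, ADZ)
All input consumed in state q1 with stack ADZ.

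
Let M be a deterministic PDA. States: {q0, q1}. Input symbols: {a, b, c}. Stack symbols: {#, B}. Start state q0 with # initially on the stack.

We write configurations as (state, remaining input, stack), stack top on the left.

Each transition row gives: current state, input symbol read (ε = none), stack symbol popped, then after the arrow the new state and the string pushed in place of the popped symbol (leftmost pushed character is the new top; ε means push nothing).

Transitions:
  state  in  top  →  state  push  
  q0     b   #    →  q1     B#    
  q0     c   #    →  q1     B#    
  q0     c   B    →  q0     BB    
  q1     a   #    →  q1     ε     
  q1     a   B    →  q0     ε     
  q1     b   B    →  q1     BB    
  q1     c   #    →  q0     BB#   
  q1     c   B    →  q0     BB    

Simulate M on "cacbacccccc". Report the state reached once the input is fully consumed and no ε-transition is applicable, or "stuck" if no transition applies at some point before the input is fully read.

q0

(q0, cacbacccccc, #) ⊢ (q1, acbacccccc, B#) ⊢ (q0, cbacccccc, #) ⊢ (q1, bacccccc, B#) ⊢ (q1, acccccc, BB#) ⊢ (q0, cccccc, B#) ⊢ (q0, ccccc, BB#) ⊢ (q0, cccc, BBB#) ⊢ (q0, ccc, BBBB#) ⊢ (q0, cc, BBBBB#) ⊢ (q0, c, BBBBBB#) ⊢ (q0, ε, BBBBBBB#)
All input consumed; M is in state q0.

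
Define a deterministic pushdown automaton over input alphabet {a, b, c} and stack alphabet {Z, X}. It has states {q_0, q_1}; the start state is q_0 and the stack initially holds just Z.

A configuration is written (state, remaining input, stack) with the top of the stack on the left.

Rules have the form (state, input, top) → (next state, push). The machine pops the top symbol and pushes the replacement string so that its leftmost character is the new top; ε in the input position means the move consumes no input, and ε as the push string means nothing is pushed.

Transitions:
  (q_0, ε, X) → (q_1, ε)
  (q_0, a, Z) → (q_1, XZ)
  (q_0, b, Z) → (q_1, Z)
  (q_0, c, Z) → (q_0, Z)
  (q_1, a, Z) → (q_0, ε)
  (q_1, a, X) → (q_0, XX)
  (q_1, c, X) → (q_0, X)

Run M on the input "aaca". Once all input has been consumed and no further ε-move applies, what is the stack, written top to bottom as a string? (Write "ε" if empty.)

(q_0, aaca, Z) ⊢ (q_1, aca, XZ) ⊢ (q_0, ca, XXZ) ⊢ (q_1, ca, XZ) ⊢ (q_0, a, XZ) ⊢ (q_1, a, Z) ⊢ (q_0, ε, ε)
All input consumed in state q_0 with stack ε.

ε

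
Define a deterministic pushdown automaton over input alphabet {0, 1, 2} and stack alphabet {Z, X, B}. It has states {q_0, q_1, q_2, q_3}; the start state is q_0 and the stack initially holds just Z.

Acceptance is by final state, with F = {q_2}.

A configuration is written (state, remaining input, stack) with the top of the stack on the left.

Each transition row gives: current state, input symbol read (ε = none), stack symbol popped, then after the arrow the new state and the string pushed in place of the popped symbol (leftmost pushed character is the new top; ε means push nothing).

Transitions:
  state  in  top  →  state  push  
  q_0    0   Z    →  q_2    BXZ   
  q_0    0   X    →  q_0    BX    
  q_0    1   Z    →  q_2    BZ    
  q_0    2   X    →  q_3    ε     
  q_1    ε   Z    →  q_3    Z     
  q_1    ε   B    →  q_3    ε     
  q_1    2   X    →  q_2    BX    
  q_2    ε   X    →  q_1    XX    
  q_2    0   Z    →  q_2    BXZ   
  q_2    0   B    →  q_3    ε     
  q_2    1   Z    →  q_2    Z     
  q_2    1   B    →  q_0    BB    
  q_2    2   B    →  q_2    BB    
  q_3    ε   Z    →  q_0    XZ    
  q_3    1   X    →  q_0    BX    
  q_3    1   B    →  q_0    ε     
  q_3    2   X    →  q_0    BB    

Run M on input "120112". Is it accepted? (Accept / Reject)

(q_0, 120112, Z)
  read 1, top Z: go to q_2, push BZ → (q_2, 20112, BZ)
  read 2, top B: go to q_2, push BB → (q_2, 0112, BBZ)
  read 0, top B: go to q_3, push ε → (q_3, 112, BZ)
  read 1, top B: go to q_0, push ε → (q_0, 12, Z)
  read 1, top Z: go to q_2, push BZ → (q_2, 2, BZ)
  read 2, top B: go to q_2, push BB → (q_2, ε, BBZ)
All input consumed; state q_2 ∈ F.

Accept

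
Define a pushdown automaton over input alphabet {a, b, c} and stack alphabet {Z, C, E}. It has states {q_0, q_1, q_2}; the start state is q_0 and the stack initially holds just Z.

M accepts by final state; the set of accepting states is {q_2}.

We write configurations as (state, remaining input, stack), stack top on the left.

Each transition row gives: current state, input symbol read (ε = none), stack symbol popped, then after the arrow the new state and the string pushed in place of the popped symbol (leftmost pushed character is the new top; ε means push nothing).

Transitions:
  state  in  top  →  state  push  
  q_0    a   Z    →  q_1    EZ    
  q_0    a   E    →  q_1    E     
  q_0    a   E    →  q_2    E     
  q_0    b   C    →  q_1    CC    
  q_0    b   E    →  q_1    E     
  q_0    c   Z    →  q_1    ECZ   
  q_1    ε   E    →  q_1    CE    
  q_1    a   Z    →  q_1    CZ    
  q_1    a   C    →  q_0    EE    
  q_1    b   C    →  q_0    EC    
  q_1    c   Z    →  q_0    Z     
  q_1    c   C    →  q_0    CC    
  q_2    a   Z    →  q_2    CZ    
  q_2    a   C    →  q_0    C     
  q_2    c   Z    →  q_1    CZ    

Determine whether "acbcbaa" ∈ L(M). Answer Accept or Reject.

One accepting computation: (q_0, acbcbaa, Z) ⊢ (q_1, cbcbaa, EZ) ⊢ (q_1, cbcbaa, CEZ) ⊢ (q_0, bcbaa, CCEZ) ⊢ (q_1, cbaa, CCCEZ) ⊢ (q_0, baa, CCCCEZ) ⊢ (q_1, aa, CCCCCEZ) ⊢ (q_0, a, EECCCCEZ) ⊢ (q_2, ε, EECCCCEZ)
All input consumed and state q_2 ∈ F.

Accept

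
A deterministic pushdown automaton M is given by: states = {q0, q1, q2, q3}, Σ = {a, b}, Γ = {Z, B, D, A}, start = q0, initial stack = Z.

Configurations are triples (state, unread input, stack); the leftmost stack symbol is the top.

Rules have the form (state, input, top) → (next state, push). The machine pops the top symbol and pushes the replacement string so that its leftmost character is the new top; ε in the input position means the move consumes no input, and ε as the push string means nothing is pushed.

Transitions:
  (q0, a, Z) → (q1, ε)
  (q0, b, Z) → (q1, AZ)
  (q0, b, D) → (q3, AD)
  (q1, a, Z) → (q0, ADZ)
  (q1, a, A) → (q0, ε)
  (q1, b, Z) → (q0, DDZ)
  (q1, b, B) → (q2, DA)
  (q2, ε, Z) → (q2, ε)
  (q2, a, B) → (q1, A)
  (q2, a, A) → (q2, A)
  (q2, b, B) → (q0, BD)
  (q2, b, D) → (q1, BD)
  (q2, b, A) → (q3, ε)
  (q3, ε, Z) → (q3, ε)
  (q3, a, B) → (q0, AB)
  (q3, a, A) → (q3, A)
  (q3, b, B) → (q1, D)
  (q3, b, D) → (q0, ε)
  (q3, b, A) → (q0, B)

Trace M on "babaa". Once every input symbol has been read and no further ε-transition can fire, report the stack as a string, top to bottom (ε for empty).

(q0, babaa, Z) ⊢ (q1, abaa, AZ) ⊢ (q0, baa, Z) ⊢ (q1, aa, AZ) ⊢ (q0, a, Z) ⊢ (q1, ε, ε)
All input consumed in state q1 with stack ε.

ε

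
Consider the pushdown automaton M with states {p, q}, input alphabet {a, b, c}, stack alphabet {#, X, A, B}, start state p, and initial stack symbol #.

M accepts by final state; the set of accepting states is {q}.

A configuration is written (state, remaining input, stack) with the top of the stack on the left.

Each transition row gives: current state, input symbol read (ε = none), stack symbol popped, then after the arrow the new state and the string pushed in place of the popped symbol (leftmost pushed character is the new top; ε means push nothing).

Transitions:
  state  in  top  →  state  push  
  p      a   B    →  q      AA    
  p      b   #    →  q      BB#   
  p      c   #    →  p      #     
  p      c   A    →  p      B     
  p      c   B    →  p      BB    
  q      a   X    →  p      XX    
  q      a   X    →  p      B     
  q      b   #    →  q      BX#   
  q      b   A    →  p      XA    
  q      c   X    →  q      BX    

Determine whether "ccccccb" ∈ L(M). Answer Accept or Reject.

Accept

One accepting computation: (p, ccccccb, #) ⊢ (p, cccccb, #) ⊢ (p, ccccb, #) ⊢ (p, cccb, #) ⊢ (p, ccb, #) ⊢ (p, cb, #) ⊢ (p, b, #) ⊢ (q, ε, BB#)
All input consumed and state q ∈ F.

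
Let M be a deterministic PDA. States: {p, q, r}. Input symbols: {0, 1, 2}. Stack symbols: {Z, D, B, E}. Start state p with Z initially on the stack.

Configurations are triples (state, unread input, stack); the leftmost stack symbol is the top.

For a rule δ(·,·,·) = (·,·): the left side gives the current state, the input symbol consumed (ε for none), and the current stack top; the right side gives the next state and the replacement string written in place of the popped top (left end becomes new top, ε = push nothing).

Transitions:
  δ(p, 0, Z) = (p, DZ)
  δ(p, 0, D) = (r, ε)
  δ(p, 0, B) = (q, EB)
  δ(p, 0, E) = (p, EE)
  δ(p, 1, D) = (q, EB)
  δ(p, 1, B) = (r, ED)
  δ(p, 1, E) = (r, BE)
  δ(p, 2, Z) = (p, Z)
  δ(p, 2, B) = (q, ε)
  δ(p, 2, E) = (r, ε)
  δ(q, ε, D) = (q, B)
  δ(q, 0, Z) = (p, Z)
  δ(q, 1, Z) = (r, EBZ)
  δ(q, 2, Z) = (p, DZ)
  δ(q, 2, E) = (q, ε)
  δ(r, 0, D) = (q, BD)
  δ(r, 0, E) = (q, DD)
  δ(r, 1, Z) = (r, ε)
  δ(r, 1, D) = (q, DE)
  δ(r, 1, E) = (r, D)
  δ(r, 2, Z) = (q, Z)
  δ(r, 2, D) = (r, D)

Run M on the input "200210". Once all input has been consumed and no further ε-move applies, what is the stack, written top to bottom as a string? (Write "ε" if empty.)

(p, 200210, Z)
  read 2, top Z: go to p, push Z → (p, 00210, Z)
  read 0, top Z: go to p, push DZ → (p, 0210, DZ)
  read 0, top D: go to r, push ε → (r, 210, Z)
  read 2, top Z: go to q, push Z → (q, 10, Z)
  read 1, top Z: go to r, push EBZ → (r, 0, EBZ)
  read 0, top E: go to q, push DD → (q, ε, DDBZ)
  ε-move, top D: go to q, push B → (q, ε, BDBZ)
All input consumed in state q with stack BDBZ.

BDBZ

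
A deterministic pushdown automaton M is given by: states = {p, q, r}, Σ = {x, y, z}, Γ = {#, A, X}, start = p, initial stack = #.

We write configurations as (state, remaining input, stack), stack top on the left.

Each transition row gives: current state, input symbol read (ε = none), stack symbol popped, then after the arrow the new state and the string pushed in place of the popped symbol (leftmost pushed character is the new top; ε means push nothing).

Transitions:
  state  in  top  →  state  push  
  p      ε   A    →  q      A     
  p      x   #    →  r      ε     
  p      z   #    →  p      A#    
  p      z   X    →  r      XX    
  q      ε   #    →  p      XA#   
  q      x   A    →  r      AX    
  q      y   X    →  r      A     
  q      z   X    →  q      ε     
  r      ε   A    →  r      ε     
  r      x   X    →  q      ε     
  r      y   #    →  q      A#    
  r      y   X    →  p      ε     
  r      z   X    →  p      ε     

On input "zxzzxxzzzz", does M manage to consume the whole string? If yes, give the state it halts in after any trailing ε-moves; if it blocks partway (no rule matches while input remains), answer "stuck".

(p, zxzzxxzzzz, #)
  read z, top #: go to p, push A# → (p, xzzxxzzzz, A#)
  ε-move, top A: go to q, push A → (q, xzzxxzzzz, A#)
  read x, top A: go to r, push AX → (r, zzxxzzzz, AX#)
  ε-move, top A: go to r, push ε → (r, zzxxzzzz, X#)
  read z, top X: go to p, push ε → (p, zxxzzzz, #)
  read z, top #: go to p, push A# → (p, xxzzzz, A#)
  ε-move, top A: go to q, push A → (q, xxzzzz, A#)
  read x, top A: go to r, push AX → (r, xzzzz, AX#)
  ε-move, top A: go to r, push ε → (r, xzzzz, X#)
  read x, top X: go to q, push ε → (q, zzzz, #)
  ε-move, top #: go to p, push XA# → (p, zzzz, XA#)
  read z, top X: go to r, push XX → (r, zzz, XXA#)
  read z, top X: go to p, push ε → (p, zz, XA#)
  read z, top X: go to r, push XX → (r, z, XXA#)
  read z, top X: go to p, push ε → (p, ε, XA#)
All input consumed; M is in state p.

p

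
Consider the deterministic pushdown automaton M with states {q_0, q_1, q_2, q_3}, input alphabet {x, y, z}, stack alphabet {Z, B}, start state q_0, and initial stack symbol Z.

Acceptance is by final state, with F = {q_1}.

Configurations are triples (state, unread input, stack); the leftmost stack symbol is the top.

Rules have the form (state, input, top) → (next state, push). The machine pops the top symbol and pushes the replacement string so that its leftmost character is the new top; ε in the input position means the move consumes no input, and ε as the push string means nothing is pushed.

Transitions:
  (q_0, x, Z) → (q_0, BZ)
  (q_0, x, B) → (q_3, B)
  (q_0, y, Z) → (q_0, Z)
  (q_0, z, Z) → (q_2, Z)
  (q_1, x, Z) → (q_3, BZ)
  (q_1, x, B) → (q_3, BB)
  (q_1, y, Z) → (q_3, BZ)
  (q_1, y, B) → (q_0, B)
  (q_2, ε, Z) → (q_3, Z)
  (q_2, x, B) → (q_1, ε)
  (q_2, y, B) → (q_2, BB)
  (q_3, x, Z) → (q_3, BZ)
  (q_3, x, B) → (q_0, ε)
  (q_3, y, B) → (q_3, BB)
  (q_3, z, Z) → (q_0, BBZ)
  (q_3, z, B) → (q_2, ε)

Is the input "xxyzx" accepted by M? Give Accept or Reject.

(q_0, xxyzx, Z) ⊢ (q_0, xyzx, BZ) ⊢ (q_3, yzx, BZ) ⊢ (q_3, zx, BBZ) ⊢ (q_2, x, BZ) ⊢ (q_1, ε, Z)
All input consumed; state q_1 ∈ F.

Accept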